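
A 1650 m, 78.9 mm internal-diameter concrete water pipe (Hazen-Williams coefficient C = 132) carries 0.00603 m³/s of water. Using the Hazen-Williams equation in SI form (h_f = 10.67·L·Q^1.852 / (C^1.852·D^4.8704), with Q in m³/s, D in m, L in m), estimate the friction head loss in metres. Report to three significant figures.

h_f = 10.67·1650·0.00603^1.852 / (132^1.852·0.0789^4.8704) = 37.95 m

h_f ≈ 37.9 m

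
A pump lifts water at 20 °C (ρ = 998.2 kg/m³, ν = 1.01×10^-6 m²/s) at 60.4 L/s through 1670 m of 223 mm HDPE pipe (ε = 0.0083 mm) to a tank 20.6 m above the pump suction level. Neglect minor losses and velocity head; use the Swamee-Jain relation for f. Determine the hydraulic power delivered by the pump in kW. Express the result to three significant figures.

P_hyd ≈ 20.0 kW

V = 4Q/(πD²) = 1.546 m/s; Re = 3.41×10^5; ε/D = 3.72×10^-5; f = 0.01449
h_f = f(L/D)V²/2g = 13.23 m
Total head H = z + h_f = 20.6 + 13.23 = 33.83 m
P_hyd = ρgQH = 998.2·9.81·0.0604·33.83 = 20.01 kW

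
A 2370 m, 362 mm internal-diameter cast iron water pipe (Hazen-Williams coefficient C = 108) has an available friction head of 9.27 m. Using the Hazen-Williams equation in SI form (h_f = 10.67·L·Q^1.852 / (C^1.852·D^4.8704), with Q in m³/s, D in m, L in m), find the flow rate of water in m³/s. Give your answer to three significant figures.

Rearranging: Q = [h_f·C^1.852·D^4.8704 / (10.67·L)]^(1/1.852)
Q = [9.27·108^1.852·0.362^4.8704 / (10.67·2370)]^0.540 = 0.1042 m³/s

Q ≈ 0.104 m³/s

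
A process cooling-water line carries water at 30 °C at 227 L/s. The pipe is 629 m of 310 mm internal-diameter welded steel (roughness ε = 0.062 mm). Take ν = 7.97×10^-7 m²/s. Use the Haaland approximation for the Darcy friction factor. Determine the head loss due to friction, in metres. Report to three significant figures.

h_f ≈ 13.6 m

V = 4Q/(πD²) = 4·0.227/(π·0.310²) = 3.008 m/s
Re = VD/ν = 3.008·0.310/7.97×10^-7 = 1.17×10^6 → turbulent
ε/D = 0.062/310 = 2.00×10^-4
Haaland: f = 0.01449
h_f = f(L/D)V²/(2g) = 0.01449·(629/0.310)·3.008²/(2·9.81) = 13.55 m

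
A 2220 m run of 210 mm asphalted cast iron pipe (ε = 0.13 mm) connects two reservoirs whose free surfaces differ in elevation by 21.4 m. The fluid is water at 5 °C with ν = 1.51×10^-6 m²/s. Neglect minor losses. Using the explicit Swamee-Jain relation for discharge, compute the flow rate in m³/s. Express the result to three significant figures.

Q ≈ 0.0495 m³/s

Swamee-Jain (Type II): Q = -0.965·√(gD⁵h_f/L)·ln[ε/(3.7D) + √(3.17ν²L/(gD³h_f))]
√(gD⁵h_f/L) = √(9.81·0.210⁵·21.4/2220) = 0.006215
ε/(3.7D) = 1.67×10^-4; √(3.17ν²L/(gD³h_f)) = 9.08×10^-5
Q = -0.965·0.006215·ln(2.582×10^-4) = 0.04955 m³/s
Check: V = 1.43 m/s, Re = 1.99×10^5, f = 0.01954, h_f = 21.5 m ≈ 21.4 m ✓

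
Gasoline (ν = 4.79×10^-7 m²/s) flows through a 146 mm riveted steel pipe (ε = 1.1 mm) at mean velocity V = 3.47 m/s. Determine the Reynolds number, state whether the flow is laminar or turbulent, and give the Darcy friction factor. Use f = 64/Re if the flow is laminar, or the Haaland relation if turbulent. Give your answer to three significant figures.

Re = VD/ν = 3.470·0.146/4.79×10^-7 = 1.06×10^6
Re > 4000 → turbulent; ε/D = 0.00753
Haaland: f = 0.03465

Re ≈ 1.06×10^6; turbulent; f ≈ 0.0347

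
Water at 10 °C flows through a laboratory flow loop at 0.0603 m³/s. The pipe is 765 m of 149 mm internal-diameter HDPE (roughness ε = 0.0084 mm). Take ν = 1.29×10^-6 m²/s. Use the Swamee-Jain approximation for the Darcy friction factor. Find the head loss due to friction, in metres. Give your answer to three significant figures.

h_f ≈ 45.0 m

V = 4Q/(πD²) = 4·0.0603/(π·0.149²) = 3.458 m/s
Re = VD/ν = 3.458·0.149/1.29×10^-6 = 3.99×10^5 → turbulent
ε/D = 0.0084/149 = 5.64×10^-5
Swamee-Jain: f = 0.01437
h_f = f(L/D)V²/(2g) = 0.01437·(765/0.149)·3.458²/(2·9.81) = 44.97 m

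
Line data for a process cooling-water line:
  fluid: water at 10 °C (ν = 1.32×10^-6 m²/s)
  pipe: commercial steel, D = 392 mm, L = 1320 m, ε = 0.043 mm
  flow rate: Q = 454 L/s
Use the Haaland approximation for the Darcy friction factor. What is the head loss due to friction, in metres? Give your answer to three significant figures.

V = 4Q/(πD²) = 4·0.454/(π·0.392²) = 3.762 m/s
Re = VD/ν = 3.762·0.392/1.32×10^-6 = 1.12×10^6 → turbulent
ε/D = 0.043/392 = 1.10×10^-4
Haaland: f = 0.01336
h_f = f(L/D)V²/(2g) = 0.01336·(1320/0.392)·3.762²/(2·9.81) = 32.44 m

h_f ≈ 32.4 m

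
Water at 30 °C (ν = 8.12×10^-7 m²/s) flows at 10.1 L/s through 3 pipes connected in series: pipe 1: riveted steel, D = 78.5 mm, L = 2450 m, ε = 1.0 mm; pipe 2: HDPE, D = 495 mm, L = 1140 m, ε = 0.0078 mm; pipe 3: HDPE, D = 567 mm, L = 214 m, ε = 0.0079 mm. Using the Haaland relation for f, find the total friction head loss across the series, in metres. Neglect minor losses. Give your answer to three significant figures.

H ≈ 288 m

Pipe 1: V = 2.087 m/s, Re = 2.02×10^5, ε/D = 0.0127, f = 0.04153, h_1 = f(L/D)V²/2g = 287.7 m
Pipe 2: V = 0.05248 m/s, Re = 3.20×10^4, ε/D = 1.58×10^-5, f = 0.02299, h_2 = f(L/D)V²/2g = 0.007433 m
Pipe 3: V = 0.04000 m/s, Re = 2.79×10^4, ε/D = 1.39×10^-5, f = 0.02374, h_3 = f(L/D)V²/2g = 7.308×10^-4 m
Series → Q common, losses add: H = Σh = 287.7 m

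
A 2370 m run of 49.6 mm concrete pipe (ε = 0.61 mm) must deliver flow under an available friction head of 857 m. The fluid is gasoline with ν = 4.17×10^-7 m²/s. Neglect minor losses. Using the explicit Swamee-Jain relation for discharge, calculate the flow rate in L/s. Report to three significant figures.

Swamee-Jain (Type II): Q = -0.965·√(gD⁵h_f/L)·ln[ε/(3.7D) + √(3.17ν²L/(gD³h_f))]
√(gD⁵h_f/L) = √(9.81·0.0496⁵·857/2370) = 0.001032
ε/(3.7D) = 0.00332; √(3.17ν²L/(gD³h_f)) = 3.57×10^-5
Q = -0.965·0.001032·ln(0.003360) = 0.005672 m³/s
Check: V = 2.94 m/s, Re = 3.49×10^5, f = 0.04095, h_f = 860 m ≈ 857 m ✓

Q ≈ 5.67 L/s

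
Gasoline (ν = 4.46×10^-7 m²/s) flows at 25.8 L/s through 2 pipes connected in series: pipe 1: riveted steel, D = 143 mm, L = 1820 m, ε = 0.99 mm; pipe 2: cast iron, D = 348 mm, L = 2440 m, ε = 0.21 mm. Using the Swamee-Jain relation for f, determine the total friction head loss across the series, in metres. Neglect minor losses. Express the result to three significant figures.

H ≈ 57.1 m

Pipe 1: V = 1.606 m/s, Re = 5.15×10^5, ε/D = 0.00692, f = 0.03383, h_1 = f(L/D)V²/2g = 56.63 m
Pipe 2: V = 0.2713 m/s, Re = 2.12×10^5, ε/D = 6.03×10^-4, f = 0.01937, h_2 = f(L/D)V²/2g = 0.5093 m
Series → Q common, losses add: H = Σh = 57.14 m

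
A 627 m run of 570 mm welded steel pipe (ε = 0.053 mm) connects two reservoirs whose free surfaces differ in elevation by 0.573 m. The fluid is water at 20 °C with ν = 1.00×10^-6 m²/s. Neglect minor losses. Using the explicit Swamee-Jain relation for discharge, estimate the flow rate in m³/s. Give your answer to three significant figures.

Q ≈ 0.215 m³/s

Swamee-Jain (Type II): Q = -0.965·√(gD⁵h_f/L)·ln[ε/(3.7D) + √(3.17ν²L/(gD³h_f))]
√(gD⁵h_f/L) = √(9.81·0.570⁵·0.573/627) = 0.02323
ε/(3.7D) = 2.51×10^-5; √(3.17ν²L/(gD³h_f)) = 4.37×10^-5
Q = -0.965·0.02323·ln(6.883×10^-5) = 0.2148 m³/s
Check: V = 0.842 m/s, Re = 4.80×10^5, f = 0.01445, h_f = 0.574 m ≈ 0.573 m ✓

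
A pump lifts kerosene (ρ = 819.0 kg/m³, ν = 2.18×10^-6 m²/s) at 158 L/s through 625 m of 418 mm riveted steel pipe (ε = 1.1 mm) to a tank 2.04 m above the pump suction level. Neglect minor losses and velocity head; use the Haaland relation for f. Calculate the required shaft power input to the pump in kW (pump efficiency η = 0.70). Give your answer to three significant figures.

V = 4Q/(πD²) = 1.151 m/s; Re = 2.21×10^5; ε/D = 0.00263; f = 0.02587
h_f = f(L/D)V²/2g = 2.614 m
Total head H = z + h_f = 2.04 + 2.614 = 4.654 m
P_hyd = ρgQH = 819.0·9.81·0.158·4.654 = 5.908 kW
P_shaft = P_hyd/η = 5.908/0.70 = 8.440 kW

P_shaft ≈ 8.44 kW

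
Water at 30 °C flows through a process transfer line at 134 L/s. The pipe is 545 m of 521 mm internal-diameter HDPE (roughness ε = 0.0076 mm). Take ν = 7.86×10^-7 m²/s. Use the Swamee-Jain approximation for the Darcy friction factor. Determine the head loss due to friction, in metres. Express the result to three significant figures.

h_f ≈ 0.289 m

V = 4Q/(πD²) = 4·0.134/(π·0.521²) = 0.6285 m/s
Re = VD/ν = 0.6285·0.521/7.86×10^-7 = 4.17×10^5 → turbulent
ε/D = 0.0076/521 = 1.46×10^-5
Swamee-Jain: f = 0.01374
h_f = f(L/D)V²/(2g) = 0.01374·(545/0.521)·0.6285²/(2·9.81) = 0.2894 m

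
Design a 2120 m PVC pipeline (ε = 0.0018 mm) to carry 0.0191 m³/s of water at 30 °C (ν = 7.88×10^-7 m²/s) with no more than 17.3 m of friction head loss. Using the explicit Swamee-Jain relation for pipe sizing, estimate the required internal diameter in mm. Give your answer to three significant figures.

Swamee-Jain (Type III): D = 0.66·[ε^1.25·(LQ²/(gh_f))^4.75 + ν·Q^9.4·(L/(gh_f))^5.2]^0.04
LQ²/(gh_f) = 0.004557; L/(gh_f) = 12.49
Term 1 = ε^1.25·(…)^4.75 = 4.99×10^-19; Term 2 = ν·Q^9.4·(…)^5.2 = 2.76×10^-17
D = 0.66·(4.99×10^-19 + 2.76×10^-17)^0.04 = 0.1437 m = 144 mm
Check: V = 1.18 m/s, Re = 2.15×10^5, f = 0.01544, h_f = 16.1 m ≈ 17.3 m ✓

D ≈ 144 mm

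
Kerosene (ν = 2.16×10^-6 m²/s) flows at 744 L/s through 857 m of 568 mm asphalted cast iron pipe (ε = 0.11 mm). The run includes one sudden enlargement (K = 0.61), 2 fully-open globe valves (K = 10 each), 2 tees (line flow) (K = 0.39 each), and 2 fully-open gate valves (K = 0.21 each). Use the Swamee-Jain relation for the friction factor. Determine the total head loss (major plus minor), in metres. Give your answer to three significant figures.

H_L ≈ 19.5 m

V = 4Q/(πD²) = 2.936 m/s; V²/2g = 0.4394 m
Re = 7.72×10^5, ε/D = 1.94×10^-4 → f = 0.01494 (Swamee-Jain)
Major: h_f = f(L/D)·V²/2g = 0.01494·1509·0.4394 = 9.906 m
Minor: ΣK = 21.8; h_m = ΣK·V²/2g = 9.584 m
Total H_L = 9.906 + 9.584 = 19.49 m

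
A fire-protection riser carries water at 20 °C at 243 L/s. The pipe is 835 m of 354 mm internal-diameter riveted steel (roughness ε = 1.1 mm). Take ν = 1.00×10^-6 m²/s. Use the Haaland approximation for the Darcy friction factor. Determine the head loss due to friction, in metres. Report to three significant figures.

h_f ≈ 19.5 m

V = 4Q/(πD²) = 4·0.243/(π·0.354²) = 2.469 m/s
Re = VD/ν = 2.469·0.354/1.00×10^-6 = 8.74×10^5 → turbulent
ε/D = 1.1/354 = 0.00311
Haaland: f = 0.02662
h_f = f(L/D)V²/(2g) = 0.02662·(835/0.354)·2.469²/(2·9.81) = 19.50 m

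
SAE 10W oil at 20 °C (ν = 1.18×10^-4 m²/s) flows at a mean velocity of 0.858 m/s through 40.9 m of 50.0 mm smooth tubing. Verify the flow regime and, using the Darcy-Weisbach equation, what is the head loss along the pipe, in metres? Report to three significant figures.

Re = VD/ν = 0.858·0.05000/1.18×10^-4 = 364 → laminar (Re < 2300)
f = 64/Re = 0.1760
h_f = f(L/D)V²/(2g) = 0.1760·(40.9/0.05000)·0.858²/(2·9.81) = 5.403 m

h_f ≈ 5.40 m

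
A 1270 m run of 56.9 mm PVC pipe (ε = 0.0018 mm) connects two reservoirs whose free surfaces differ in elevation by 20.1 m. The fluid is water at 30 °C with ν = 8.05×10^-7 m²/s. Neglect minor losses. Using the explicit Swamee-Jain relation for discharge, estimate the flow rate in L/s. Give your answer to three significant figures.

Q ≈ 2.41 L/s

Swamee-Jain (Type II): Q = -0.965·√(gD⁵h_f/L)·ln[ε/(3.7D) + √(3.17ν²L/(gD³h_f))]
√(gD⁵h_f/L) = √(9.81·0.0569⁵·20.1/1270) = 3.043×10^-4
ε/(3.7D) = 8.55×10^-6; √(3.17ν²L/(gD³h_f)) = 2.68×10^-4
Q = -0.965·3.043×10^-4·ln(2.765×10^-4) = 0.002406 m³/s
Check: V = 0.946 m/s, Re = 6.69×10^4, f = 0.01962, h_f = 20.0 m ≈ 20.1 m ✓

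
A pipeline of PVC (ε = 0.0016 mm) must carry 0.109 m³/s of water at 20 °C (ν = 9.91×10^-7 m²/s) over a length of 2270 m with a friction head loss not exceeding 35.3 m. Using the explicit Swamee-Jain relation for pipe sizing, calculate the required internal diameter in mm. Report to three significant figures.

Swamee-Jain (Type III): D = 0.66·[ε^1.25·(LQ²/(gh_f))^4.75 + ν·Q^9.4·(L/(gh_f))^5.2]^0.04
LQ²/(gh_f) = 0.07788; L/(gh_f) = 6.555
Term 1 = ε^1.25·(…)^4.75 = 3.09×10^-13; Term 2 = ν·Q^9.4·(…)^5.2 = 1.56×10^-11
D = 0.66·(3.09×10^-13 + 1.56×10^-11)^0.04 = 0.2441 m = 244 mm
Check: V = 2.33 m/s, Re = 5.74×10^5, f = 0.01289, h_f = 33.1 m ≈ 35.3 m ✓

D ≈ 244 mm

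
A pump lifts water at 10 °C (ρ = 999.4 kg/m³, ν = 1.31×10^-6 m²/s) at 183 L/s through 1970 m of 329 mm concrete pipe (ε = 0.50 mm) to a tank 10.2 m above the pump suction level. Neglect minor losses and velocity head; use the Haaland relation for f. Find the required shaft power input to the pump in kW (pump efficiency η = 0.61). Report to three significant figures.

P_shaft ≈ 122 kW

V = 4Q/(πD²) = 2.153 m/s; Re = 5.41×10^5; ε/D = 0.00152; f = 0.02220
h_f = f(L/D)V²/2g = 31.40 m
Total head H = z + h_f = 10.2 + 31.40 = 41.60 m
P_hyd = ρgQH = 999.4·9.81·0.183·41.60 = 74.64 kW
P_shaft = P_hyd/η = 74.64/0.61 = 122.4 kW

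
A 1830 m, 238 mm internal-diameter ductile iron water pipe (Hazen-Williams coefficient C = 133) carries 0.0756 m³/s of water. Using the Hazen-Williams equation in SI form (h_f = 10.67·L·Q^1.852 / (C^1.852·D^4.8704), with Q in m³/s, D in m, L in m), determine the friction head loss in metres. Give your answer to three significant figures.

h_f ≈ 20.7 m

h_f = 10.67·1830·0.0756^1.852 / (133^1.852·0.238^4.8704) = 20.73 m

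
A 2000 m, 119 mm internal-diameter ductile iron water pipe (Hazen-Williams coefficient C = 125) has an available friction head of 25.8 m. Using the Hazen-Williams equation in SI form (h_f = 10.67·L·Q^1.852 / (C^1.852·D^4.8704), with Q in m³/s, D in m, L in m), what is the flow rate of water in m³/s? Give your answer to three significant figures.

Rearranging: Q = [h_f·C^1.852·D^4.8704 / (10.67·L)]^(1/1.852)
Q = [25.8·125^1.852·0.119^4.8704 / (10.67·2000)]^0.540 = 0.01231 m³/s

Q ≈ 0.0123 m³/s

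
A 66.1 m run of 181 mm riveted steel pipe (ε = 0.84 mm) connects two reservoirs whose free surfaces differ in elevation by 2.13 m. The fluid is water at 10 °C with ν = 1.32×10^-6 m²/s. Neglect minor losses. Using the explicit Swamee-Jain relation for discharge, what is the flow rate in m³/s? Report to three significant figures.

Swamee-Jain (Type II): Q = -0.965·√(gD⁵h_f/L)·ln[ε/(3.7D) + √(3.17ν²L/(gD³h_f))]
√(gD⁵h_f/L) = √(9.81·0.181⁵·2.13/66.1) = 0.007836
ε/(3.7D) = 0.00125; √(3.17ν²L/(gD³h_f)) = 5.43×10^-5
Q = -0.965·0.007836·ln(0.001309) = 0.05020 m³/s
Check: V = 1.95 m/s, Re = 2.68×10^5, f = 0.03022, h_f = 2.14 m ≈ 2.13 m ✓

Q ≈ 0.0502 m³/s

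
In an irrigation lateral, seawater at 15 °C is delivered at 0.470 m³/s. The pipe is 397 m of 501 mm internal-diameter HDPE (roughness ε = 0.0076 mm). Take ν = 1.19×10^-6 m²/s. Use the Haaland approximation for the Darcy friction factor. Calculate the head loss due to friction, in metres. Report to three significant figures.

V = 4Q/(πD²) = 4·0.470/(π·0.501²) = 2.384 m/s
Re = VD/ν = 2.384·0.501/1.19×10^-6 = 1.00×10^6 → turbulent
ε/D = 0.0076/501 = 1.52×10^-5
Haaland: f = 0.01186
h_f = f(L/D)V²/(2g) = 0.01186·(397/0.501)·2.384²/(2·9.81) = 2.723 m

h_f ≈ 2.72 m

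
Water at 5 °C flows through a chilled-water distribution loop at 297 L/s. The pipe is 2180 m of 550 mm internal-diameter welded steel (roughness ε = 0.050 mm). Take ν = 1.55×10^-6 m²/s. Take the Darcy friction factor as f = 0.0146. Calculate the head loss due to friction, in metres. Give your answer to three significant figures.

h_f ≈ 4.61 m

V = 4Q/(πD²) = 4·0.297/(π·0.550²) = 1.250 m/s
h_f = f(L/D)V²/(2g) = 0.01460·(2180/0.550)·1.250²/(2·9.81) = 4.609 m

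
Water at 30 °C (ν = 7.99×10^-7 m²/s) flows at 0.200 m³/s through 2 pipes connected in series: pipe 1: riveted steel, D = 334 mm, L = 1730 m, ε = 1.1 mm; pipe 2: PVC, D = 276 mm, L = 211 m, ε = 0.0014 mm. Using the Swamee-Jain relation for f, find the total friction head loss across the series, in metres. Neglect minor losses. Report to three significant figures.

H ≈ 42.2 m

Pipe 1: V = 2.283 m/s, Re = 9.54×10^5, ε/D = 0.00329, f = 0.02707, h_1 = f(L/D)V²/2g = 37.23 m
Pipe 2: V = 3.343 m/s, Re = 1.15×10^6, ε/D = 5.07×10^-6, f = 0.01147, h_2 = f(L/D)V²/2g = 4.994 m
Series → Q common, losses add: H = Σh = 42.23 m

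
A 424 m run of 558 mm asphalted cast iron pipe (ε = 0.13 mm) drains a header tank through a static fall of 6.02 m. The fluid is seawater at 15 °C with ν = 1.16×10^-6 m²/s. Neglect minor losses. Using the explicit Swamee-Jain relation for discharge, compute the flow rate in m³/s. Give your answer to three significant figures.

Swamee-Jain (Type II): Q = -0.965·√(gD⁵h_f/L)·ln[ε/(3.7D) + √(3.17ν²L/(gD³h_f))]
√(gD⁵h_f/L) = √(9.81·0.558⁵·6.02/424) = 0.08680
ε/(3.7D) = 6.30×10^-5; √(3.17ν²L/(gD³h_f)) = 1.33×10^-5
Q = -0.965·0.08680·ln(7.624×10^-5) = 0.7942 m³/s
Check: V = 3.25 m/s, Re = 1.56×10^6, f = 0.01483, h_f = 6.06 m ≈ 6.02 m ✓

Q ≈ 0.794 m³/s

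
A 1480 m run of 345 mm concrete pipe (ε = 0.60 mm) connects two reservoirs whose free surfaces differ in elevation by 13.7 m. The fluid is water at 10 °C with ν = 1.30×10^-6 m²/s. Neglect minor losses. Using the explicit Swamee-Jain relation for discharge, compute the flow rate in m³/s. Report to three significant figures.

Q ≈ 0.154 m³/s

Swamee-Jain (Type II): Q = -0.965·√(gD⁵h_f/L)·ln[ε/(3.7D) + √(3.17ν²L/(gD³h_f))]
√(gD⁵h_f/L) = √(9.81·0.345⁵·13.7/1480) = 0.02107
ε/(3.7D) = 4.70×10^-4; √(3.17ν²L/(gD³h_f)) = 3.79×10^-5
Q = -0.965·0.02107·ln(5.079×10^-4) = 0.1542 m³/s
Check: V = 1.65 m/s, Re = 4.38×10^5, f = 0.02316, h_f = 13.8 m ≈ 13.7 m ✓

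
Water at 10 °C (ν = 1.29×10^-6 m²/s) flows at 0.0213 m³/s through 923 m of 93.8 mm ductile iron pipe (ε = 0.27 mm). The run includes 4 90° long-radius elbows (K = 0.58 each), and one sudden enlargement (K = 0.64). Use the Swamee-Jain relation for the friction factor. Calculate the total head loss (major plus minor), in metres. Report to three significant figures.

V = 4Q/(πD²) = 3.082 m/s; V²/2g = 0.4842 m
Re = 2.24×10^5, ε/D = 0.00288 → f = 0.02665 (Swamee-Jain)
Major: h_f = f(L/D)·V²/2g = 0.02665·9840·0.4842 = 127.0 m
Minor: ΣK = 2.96; h_m = ΣK·V²/2g = 1.433 m
Total H_L = 127.0 + 1.433 = 128.4 m

H_L ≈ 128 m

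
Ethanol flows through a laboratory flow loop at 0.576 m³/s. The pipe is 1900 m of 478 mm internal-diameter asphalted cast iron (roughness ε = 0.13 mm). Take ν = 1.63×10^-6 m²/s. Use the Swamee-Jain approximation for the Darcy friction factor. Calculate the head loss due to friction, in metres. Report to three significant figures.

h_f ≈ 32.4 m

V = 4Q/(πD²) = 4·0.576/(π·0.478²) = 3.210 m/s
Re = VD/ν = 3.210·0.478/1.63×10^-6 = 9.41×10^5 → turbulent
ε/D = 0.13/478 = 2.72×10^-4
Swamee-Jain: f = 0.01554
h_f = f(L/D)V²/(2g) = 0.01554·(1900/0.478)·3.210²/(2·9.81) = 32.44 m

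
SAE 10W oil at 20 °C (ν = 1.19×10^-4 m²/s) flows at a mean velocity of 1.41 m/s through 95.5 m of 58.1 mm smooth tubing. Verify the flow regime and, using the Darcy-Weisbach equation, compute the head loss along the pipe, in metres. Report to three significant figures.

Re = VD/ν = 1.41·0.05810/1.19×10^-4 = 688 → laminar (Re < 2300)
f = 64/Re = 0.09297
h_f = f(L/D)V²/(2g) = 0.09297·(95.5/0.05810)·1.41²/(2·9.81) = 15.48 m

h_f ≈ 15.5 m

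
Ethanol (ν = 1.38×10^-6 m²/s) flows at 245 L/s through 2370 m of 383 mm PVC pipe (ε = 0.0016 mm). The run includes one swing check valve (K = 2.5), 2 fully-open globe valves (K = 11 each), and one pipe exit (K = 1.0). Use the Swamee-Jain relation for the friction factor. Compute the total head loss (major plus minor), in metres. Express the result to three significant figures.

H_L ≈ 24.1 m

V = 4Q/(πD²) = 2.127 m/s; V²/2g = 0.2305 m
Re = 5.90×10^5, ε/D = 4.18×10^-6 → f = 0.01279 (Swamee-Jain)
Major: h_f = f(L/D)·V²/2g = 0.01279·6188·0.2305 = 18.24 m
Minor: ΣK = 25.5; h_m = ΣK·V²/2g = 5.878 m
Total H_L = 18.24 + 5.878 = 24.11 m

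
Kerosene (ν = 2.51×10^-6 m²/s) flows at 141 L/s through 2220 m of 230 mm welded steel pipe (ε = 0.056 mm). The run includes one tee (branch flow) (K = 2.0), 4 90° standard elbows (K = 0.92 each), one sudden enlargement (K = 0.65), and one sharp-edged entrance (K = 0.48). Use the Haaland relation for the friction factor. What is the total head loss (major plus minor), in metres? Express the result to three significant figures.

V = 4Q/(πD²) = 3.394 m/s; V²/2g = 0.5870 m
Re = 3.11×10^5, ε/D = 2.43×10^-4 → f = 0.01634 (Haaland)
Major: h_f = f(L/D)·V²/2g = 0.01634·9652·0.5870 = 92.56 m
Minor: ΣK = 6.81; h_m = ΣK·V²/2g = 3.998 m
Total H_L = 92.56 + 3.998 = 96.55 m

H_L ≈ 96.6 m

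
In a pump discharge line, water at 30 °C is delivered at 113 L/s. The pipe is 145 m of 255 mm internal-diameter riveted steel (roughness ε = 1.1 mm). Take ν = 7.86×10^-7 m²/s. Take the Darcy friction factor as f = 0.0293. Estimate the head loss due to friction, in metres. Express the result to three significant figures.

V = 4Q/(πD²) = 4·0.113/(π·0.255²) = 2.213 m/s
h_f = f(L/D)V²/(2g) = 0.02930·(145/0.255)·2.213²/(2·9.81) = 4.157 m

h_f ≈ 4.16 m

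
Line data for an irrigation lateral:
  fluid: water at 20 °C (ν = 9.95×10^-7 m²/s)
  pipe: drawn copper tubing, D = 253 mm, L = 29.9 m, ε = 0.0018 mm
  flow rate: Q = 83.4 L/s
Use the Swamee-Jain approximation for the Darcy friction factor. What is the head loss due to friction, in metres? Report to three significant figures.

h_f ≈ 0.225 m

V = 4Q/(πD²) = 4·0.0834/(π·0.253²) = 1.659 m/s
Re = VD/ν = 1.659·0.253/9.95×10^-7 = 4.22×10^5 → turbulent
ε/D = 0.0018/253 = 7.11×10^-6
Swamee-Jain: f = 0.01360
h_f = f(L/D)V²/(2g) = 0.01360·(29.9/0.253)·1.659²/(2·9.81) = 0.2255 m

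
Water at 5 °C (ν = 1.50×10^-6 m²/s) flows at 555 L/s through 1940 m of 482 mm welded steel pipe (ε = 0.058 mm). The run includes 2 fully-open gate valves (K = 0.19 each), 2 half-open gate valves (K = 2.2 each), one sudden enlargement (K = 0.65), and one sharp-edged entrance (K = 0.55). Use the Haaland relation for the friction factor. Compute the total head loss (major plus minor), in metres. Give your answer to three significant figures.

H_L ≈ 28.7 m

V = 4Q/(πD²) = 3.042 m/s; V²/2g = 0.4715 m
Re = 9.77×10^5, ε/D = 1.20×10^-4 → f = 0.01364 (Haaland)
Major: h_f = f(L/D)·V²/2g = 0.01364·4025·0.4715 = 25.88 m
Minor: ΣK = 5.98; h_m = ΣK·V²/2g = 2.820 m
Total H_L = 25.88 + 2.820 = 28.70 m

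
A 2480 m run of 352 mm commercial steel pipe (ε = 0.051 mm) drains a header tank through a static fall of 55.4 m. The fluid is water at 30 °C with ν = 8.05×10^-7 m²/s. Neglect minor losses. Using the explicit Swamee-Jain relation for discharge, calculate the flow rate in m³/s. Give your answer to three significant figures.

Swamee-Jain (Type II): Q = -0.965·√(gD⁵h_f/L)·ln[ε/(3.7D) + √(3.17ν²L/(gD³h_f))]
√(gD⁵h_f/L) = √(9.81·0.352⁵·55.4/2480) = 0.03441
ε/(3.7D) = 3.92×10^-5; √(3.17ν²L/(gD³h_f)) = 1.47×10^-5
Q = -0.965·0.03441·ln(5.382×10^-5) = 0.3264 m³/s
Check: V = 3.35 m/s, Re = 1.47×10^6, f = 0.01380, h_f = 55.7 m ≈ 55.4 m ✓

Q ≈ 0.326 m³/s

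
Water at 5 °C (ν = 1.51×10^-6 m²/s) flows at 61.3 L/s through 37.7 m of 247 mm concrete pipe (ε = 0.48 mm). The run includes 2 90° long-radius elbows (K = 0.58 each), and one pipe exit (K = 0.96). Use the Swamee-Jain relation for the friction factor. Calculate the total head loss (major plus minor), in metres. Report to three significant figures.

V = 4Q/(πD²) = 1.279 m/s; V²/2g = 0.08342 m
Re = 2.09×10^5, ε/D = 0.00194 → f = 0.02428 (Swamee-Jain)
Major: h_f = f(L/D)·V²/2g = 0.02428·152.6·0.08342 = 0.3092 m
Minor: ΣK = 2.12; h_m = ΣK·V²/2g = 0.1768 m
Total H_L = 0.3092 + 0.1768 = 0.4860 m

H_L ≈ 0.486 m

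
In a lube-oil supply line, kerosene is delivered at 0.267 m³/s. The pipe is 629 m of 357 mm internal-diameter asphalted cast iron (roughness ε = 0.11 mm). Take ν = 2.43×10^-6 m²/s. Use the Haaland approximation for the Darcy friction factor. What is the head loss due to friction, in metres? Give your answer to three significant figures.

V = 4Q/(πD²) = 4·0.267/(π·0.357²) = 2.667 m/s
Re = VD/ν = 2.667·0.357/2.43×10^-6 = 3.92×10^5 → turbulent
ε/D = 0.11/357 = 3.08×10^-4
Haaland: f = 0.01649
h_f = f(L/D)V²/(2g) = 0.01649·(629/0.357)·2.667²/(2·9.81) = 10.54 m

h_f ≈ 10.5 m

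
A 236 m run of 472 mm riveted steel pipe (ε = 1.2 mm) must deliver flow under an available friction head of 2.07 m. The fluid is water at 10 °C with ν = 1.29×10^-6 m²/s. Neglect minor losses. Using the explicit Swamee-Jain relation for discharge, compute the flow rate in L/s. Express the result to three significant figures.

Q ≈ 314 L/s

Swamee-Jain (Type II): Q = -0.965·√(gD⁵h_f/L)·ln[ε/(3.7D) + √(3.17ν²L/(gD³h_f))]
√(gD⁵h_f/L) = √(9.81·0.472⁵·2.07/236) = 0.04490
ε/(3.7D) = 6.87×10^-4; √(3.17ν²L/(gD³h_f)) = 2.41×10^-5
Q = -0.965·0.04490·ln(7.113×10^-4) = 0.3140 m³/s
Check: V = 1.79 m/s, Re = 6.57×10^5, f = 0.02532, h_f = 2.08 m ≈ 2.07 m ✓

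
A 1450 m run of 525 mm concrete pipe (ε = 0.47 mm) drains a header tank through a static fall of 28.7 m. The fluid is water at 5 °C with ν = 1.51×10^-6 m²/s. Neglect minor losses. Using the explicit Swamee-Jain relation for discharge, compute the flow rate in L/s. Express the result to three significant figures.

Swamee-Jain (Type II): Q = -0.965·√(gD⁵h_f/L)·ln[ε/(3.7D) + √(3.17ν²L/(gD³h_f))]
√(gD⁵h_f/L) = √(9.81·0.525⁵·28.7/1450) = 0.08800
ε/(3.7D) = 2.42×10^-4; √(3.17ν²L/(gD³h_f)) = 1.60×10^-5
Q = -0.965·0.08800·ln(2.580×10^-4) = 0.7017 m³/s
Check: V = 3.24 m/s, Re = 1.13×10^6, f = 0.01950, h_f = 28.8 m ≈ 28.7 m ✓

Q ≈ 702 L/s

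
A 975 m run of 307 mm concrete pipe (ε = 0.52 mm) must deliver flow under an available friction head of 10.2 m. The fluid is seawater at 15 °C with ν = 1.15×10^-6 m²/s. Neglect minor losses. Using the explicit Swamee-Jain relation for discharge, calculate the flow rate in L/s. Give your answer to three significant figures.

Q ≈ 123 L/s

Swamee-Jain (Type II): Q = -0.965·√(gD⁵h_f/L)·ln[ε/(3.7D) + √(3.17ν²L/(gD³h_f))]
√(gD⁵h_f/L) = √(9.81·0.307⁵·10.2/975) = 0.01673
ε/(3.7D) = 4.58×10^-4; √(3.17ν²L/(gD³h_f)) = 3.76×10^-5
Q = -0.965·0.01673·ln(4.954×10^-4) = 0.1229 m³/s
Check: V = 1.66 m/s, Re = 4.43×10^5, f = 0.02301, h_f = 10.3 m ≈ 10.2 m ✓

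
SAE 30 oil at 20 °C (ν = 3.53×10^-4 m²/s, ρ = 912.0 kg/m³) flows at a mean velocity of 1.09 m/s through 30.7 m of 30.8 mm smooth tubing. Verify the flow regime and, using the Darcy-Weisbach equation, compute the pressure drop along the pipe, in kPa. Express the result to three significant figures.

Δp ≈ 363 kPa

Re = VD/ν = 1.09·0.03080/3.53×10^-4 = 95.1 → laminar (Re < 2300)
f = 64/Re = 0.6729
h_f = f(L/D)V²/(2g) = 0.6729·(30.7/0.03080)·1.09²/(2·9.81) = 40.62 m
Δp = ρg·h_f = 912.0·9.81·40.62 = 363.4 kPa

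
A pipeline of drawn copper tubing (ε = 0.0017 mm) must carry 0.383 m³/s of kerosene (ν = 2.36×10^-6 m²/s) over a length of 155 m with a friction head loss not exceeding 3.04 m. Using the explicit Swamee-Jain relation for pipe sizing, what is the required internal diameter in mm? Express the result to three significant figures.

Swamee-Jain (Type III): D = 0.66·[ε^1.25·(LQ²/(gh_f))^4.75 + ν·Q^9.4·(L/(gh_f))^5.2]^0.04
LQ²/(gh_f) = 0.7624; L/(gh_f) = 5.197
Term 1 = ε^1.25·(…)^4.75 = 1.69×10^-8; Term 2 = ν·Q^9.4·(…)^5.2 = 1.50×10^-6
D = 0.66·(1.69×10^-8 + 1.50×10^-6)^0.04 = 0.3862 m = 386 mm
Check: V = 3.27 m/s, Re = 5.35×10^5, f = 0.01301, h_f = 2.84 m ≈ 3.04 m ✓

D ≈ 386 mm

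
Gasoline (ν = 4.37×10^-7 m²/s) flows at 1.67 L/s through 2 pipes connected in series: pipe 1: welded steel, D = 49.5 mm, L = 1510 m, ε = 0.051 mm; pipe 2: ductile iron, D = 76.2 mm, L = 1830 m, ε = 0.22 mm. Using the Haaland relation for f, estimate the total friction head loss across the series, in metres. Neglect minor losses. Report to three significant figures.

Pipe 1: V = 0.8678 m/s, Re = 9.83×10^4, ε/D = 0.00103, f = 0.02210, h_1 = f(L/D)V²/2g = 25.88 m
Pipe 2: V = 0.3662 m/s, Re = 6.39×10^4, ε/D = 0.00289, f = 0.02776, h_2 = f(L/D)V²/2g = 4.557 m
Series → Q common, losses add: H = Σh = 30.44 m

H ≈ 30.4 m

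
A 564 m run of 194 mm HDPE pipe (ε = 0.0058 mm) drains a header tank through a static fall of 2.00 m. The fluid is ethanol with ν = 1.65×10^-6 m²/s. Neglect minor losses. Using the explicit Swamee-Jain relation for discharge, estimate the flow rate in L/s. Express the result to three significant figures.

Swamee-Jain (Type II): Q = -0.965·√(gD⁵h_f/L)·ln[ε/(3.7D) + √(3.17ν²L/(gD³h_f))]
√(gD⁵h_f/L) = √(9.81·0.194⁵·2.00/564) = 0.003092
ε/(3.7D) = 8.08×10^-6; √(3.17ν²L/(gD³h_f)) = 1.84×10^-4
Q = -0.965·0.003092·ln(1.924×10^-4) = 0.02553 m³/s
Check: V = 0.864 m/s, Re = 1.02×10^5, f = 0.01799, h_f = 1.99 m ≈ 2.00 m ✓

Q ≈ 25.5 L/s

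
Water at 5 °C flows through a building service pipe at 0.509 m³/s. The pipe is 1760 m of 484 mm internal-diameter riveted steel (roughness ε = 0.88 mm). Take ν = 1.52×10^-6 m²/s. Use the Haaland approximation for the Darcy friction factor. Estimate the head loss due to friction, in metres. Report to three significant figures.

V = 4Q/(πD²) = 4·0.509/(π·0.484²) = 2.767 m/s
Re = VD/ν = 2.767·0.484/1.52×10^-6 = 8.81×10^5 → turbulent
ε/D = 0.88/484 = 0.00182
Haaland: f = 0.02308
h_f = f(L/D)V²/(2g) = 0.02308·(1760/0.484)·2.767²/(2·9.81) = 32.74 m

h_f ≈ 32.7 m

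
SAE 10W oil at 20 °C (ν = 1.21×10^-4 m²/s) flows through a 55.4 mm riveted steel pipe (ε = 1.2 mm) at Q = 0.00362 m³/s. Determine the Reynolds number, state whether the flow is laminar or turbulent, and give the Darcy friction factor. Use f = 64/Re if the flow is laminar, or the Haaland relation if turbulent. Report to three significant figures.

Re ≈ 688; laminar; f = 64/Re ≈ 0.0931

V = 4Q/(πD²) = 1.502 m/s
Re = VD/ν = 1.502·0.0554/1.21×10^-4 = 688
Re < 2300 → laminar → f = 64/Re = 0.09308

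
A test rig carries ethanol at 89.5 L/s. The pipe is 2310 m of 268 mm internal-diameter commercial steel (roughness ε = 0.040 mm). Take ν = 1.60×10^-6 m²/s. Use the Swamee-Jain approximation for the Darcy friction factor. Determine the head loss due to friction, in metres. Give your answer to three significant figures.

V = 4Q/(πD²) = 4·0.0895/(π·0.268²) = 1.587 m/s
Re = VD/ν = 1.587·0.268/1.60×10^-6 = 2.66×10^5 → turbulent
ε/D = 0.040/268 = 1.49×10^-4
Swamee-Jain: f = 0.01613
h_f = f(L/D)V²/(2g) = 0.01613·(2310/0.268)·1.587²/(2·9.81) = 17.84 m

h_f ≈ 17.8 m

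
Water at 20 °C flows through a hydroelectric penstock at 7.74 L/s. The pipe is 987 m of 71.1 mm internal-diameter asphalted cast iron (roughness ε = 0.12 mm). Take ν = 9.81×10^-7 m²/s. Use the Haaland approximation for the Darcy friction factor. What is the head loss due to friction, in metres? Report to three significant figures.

h_f ≈ 63.6 m

V = 4Q/(πD²) = 4·0.00774/(π·0.0711²) = 1.949 m/s
Re = VD/ν = 1.949·0.0711/9.81×10^-7 = 1.41×10^5 → turbulent
ε/D = 0.12/71.1 = 0.00169
Haaland: f = 0.02366
h_f = f(L/D)V²/(2g) = 0.02366·(987/0.0711)·1.949²/(2·9.81) = 63.62 m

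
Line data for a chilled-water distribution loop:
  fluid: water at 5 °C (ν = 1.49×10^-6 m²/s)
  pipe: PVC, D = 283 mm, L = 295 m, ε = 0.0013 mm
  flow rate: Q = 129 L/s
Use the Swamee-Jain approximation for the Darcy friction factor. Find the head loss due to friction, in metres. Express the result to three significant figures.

h_f ≈ 3.07 m

V = 4Q/(πD²) = 4·0.129/(π·0.283²) = 2.051 m/s
Re = VD/ν = 2.051·0.283/1.49×10^-6 = 3.90×10^5 → turbulent
ε/D = 0.0013/283 = 4.59×10^-6
Swamee-Jain: f = 0.01376
h_f = f(L/D)V²/(2g) = 0.01376·(295/0.283)·2.051²/(2·9.81) = 3.075 m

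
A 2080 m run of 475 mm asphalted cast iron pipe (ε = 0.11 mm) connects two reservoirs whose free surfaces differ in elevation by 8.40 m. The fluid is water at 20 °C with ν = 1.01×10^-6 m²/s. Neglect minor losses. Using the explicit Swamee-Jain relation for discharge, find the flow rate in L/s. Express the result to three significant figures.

Q ≈ 278 L/s

Swamee-Jain (Type II): Q = -0.965·√(gD⁵h_f/L)·ln[ε/(3.7D) + √(3.17ν²L/(gD³h_f))]
√(gD⁵h_f/L) = √(9.81·0.475⁵·8.40/2080) = 0.03095
ε/(3.7D) = 6.26×10^-5; √(3.17ν²L/(gD³h_f)) = 2.76×10^-5
Q = -0.965·0.03095·ln(9.019×10^-5) = 0.2782 m³/s
Check: V = 1.57 m/s, Re = 7.38×10^5, f = 0.01537, h_f = 8.45 m ≈ 8.40 m ✓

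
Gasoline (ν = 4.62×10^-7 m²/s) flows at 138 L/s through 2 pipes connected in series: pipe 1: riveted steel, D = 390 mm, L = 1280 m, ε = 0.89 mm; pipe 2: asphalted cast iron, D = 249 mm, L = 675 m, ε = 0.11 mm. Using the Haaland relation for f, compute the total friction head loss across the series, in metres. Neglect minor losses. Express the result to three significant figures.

Pipe 1: V = 1.155 m/s, Re = 9.75×10^5, ε/D = 0.00228, f = 0.02446, h_1 = f(L/D)V²/2g = 5.461 m
Pipe 2: V = 2.834 m/s, Re = 1.53×10^6, ε/D = 4.42×10^-4, f = 0.01660, h_2 = f(L/D)V²/2g = 18.42 m
Series → Q common, losses add: H = Σh = 23.88 m

H ≈ 23.9 m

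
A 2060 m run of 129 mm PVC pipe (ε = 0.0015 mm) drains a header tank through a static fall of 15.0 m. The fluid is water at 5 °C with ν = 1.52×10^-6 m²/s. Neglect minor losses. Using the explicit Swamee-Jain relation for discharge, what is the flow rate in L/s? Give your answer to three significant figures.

Q ≈ 13.0 L/s

Swamee-Jain (Type II): Q = -0.965·√(gD⁵h_f/L)·ln[ε/(3.7D) + √(3.17ν²L/(gD³h_f))]
√(gD⁵h_f/L) = √(9.81·0.129⁵·15.0/2060) = 0.001597
ε/(3.7D) = 3.14×10^-6; √(3.17ν²L/(gD³h_f)) = 2.19×10^-4
Q = -0.965·0.001597·ln(2.217×10^-4) = 0.01297 m³/s
Check: V = 0.992 m/s, Re = 8.42×10^4, f = 0.01859, h_f = 14.9 m ≈ 15.0 m ✓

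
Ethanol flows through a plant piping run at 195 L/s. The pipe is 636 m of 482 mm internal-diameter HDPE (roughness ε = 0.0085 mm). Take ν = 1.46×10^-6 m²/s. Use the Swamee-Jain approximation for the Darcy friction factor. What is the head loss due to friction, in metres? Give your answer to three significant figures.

V = 4Q/(πD²) = 4·0.195/(π·0.482²) = 1.069 m/s
Re = VD/ν = 1.069·0.482/1.46×10^-6 = 3.53×10^5 → turbulent
ε/D = 0.0085/482 = 1.76×10^-5
Swamee-Jain: f = 0.01417
h_f = f(L/D)V²/(2g) = 0.01417·(636/0.482)·1.069²/(2·9.81) = 1.089 m

h_f ≈ 1.09 m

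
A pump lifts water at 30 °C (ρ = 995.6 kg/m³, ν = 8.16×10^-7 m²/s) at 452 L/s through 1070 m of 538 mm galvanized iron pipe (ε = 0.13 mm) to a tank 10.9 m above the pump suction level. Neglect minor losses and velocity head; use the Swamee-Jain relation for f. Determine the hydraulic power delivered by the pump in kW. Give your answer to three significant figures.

P_hyd ≈ 74.7 kW

V = 4Q/(πD²) = 1.988 m/s; Re = 1.31×10^6; ε/D = 2.42×10^-4; f = 0.01502
h_f = f(L/D)V²/2g = 6.019 m
Total head H = z + h_f = 10.9 + 6.019 = 16.92 m
P_hyd = ρgQH = 995.6·9.81·0.452·16.92 = 74.69 kW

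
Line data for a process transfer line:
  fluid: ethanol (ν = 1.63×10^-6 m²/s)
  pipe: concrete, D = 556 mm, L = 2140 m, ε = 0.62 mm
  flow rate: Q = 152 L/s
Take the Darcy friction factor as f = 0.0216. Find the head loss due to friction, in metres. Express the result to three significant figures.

h_f ≈ 1.66 m

V = 4Q/(πD²) = 4·0.152/(π·0.556²) = 0.6260 m/s
h_f = f(L/D)V²/(2g) = 0.02160·(2140/0.556)·0.6260²/(2·9.81) = 1.661 m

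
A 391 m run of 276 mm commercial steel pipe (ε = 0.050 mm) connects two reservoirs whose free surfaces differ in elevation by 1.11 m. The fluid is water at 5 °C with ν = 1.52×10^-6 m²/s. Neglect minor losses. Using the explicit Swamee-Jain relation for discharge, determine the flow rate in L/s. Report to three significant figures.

Swamee-Jain (Type II): Q = -0.965·√(gD⁵h_f/L)·ln[ε/(3.7D) + √(3.17ν²L/(gD³h_f))]
√(gD⁵h_f/L) = √(9.81·0.276⁵·1.11/391) = 0.006679
ε/(3.7D) = 4.90×10^-5; √(3.17ν²L/(gD³h_f)) = 1.12×10^-4
Q = -0.965·0.006679·ln(1.608×10^-4) = 0.05630 m³/s
Check: V = 0.941 m/s, Re = 1.71×10^5, f = 0.01738, h_f = 1.11 m ≈ 1.11 m ✓

Q ≈ 56.3 L/s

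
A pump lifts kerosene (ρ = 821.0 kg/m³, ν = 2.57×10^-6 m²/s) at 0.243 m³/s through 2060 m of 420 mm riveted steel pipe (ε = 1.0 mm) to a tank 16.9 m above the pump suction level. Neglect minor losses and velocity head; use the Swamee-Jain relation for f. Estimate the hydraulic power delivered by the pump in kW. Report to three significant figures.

V = 4Q/(πD²) = 1.754 m/s; Re = 2.87×10^5; ε/D = 0.00238; f = 0.02525
h_f = f(L/D)V²/2g = 19.42 m
Total head H = z + h_f = 16.9 + 19.42 = 36.32 m
P_hyd = ρgQH = 821.0·9.81·0.243·36.32 = 71.08 kW

P_hyd ≈ 71.1 kW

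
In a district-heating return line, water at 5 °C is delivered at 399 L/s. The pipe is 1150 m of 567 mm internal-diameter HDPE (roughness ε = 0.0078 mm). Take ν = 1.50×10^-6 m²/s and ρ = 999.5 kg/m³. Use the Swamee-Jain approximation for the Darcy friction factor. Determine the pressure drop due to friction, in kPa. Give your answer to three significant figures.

Δp ≈ 32.7 kPa

V = 4Q/(πD²) = 4·0.399/(π·0.567²) = 1.580 m/s
Re = VD/ν = 1.580·0.567/1.50×10^-6 = 5.97×10^5 → turbulent
ε/D = 0.0078/567 = 1.38×10^-5
Swamee-Jain: f = 0.01293
h_f = f(L/D)V²/(2g) = 0.01293·(1150/0.567)·1.580²/(2·9.81) = 3.337 m
Δp = ρg·h_f = 999.5·9.81·3.337 = 32.72 kPa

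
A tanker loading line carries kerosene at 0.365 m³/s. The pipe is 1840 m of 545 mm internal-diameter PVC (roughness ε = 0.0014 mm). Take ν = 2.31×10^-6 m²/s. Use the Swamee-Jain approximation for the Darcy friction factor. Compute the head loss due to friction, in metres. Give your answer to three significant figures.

V = 4Q/(πD²) = 4·0.365/(π·0.545²) = 1.565 m/s
Re = VD/ν = 1.565·0.545/2.31×10^-6 = 3.69×10^5 → turbulent
ε/D = 0.0014/545 = 2.57×10^-6
Swamee-Jain: f = 0.01387
h_f = f(L/D)V²/(2g) = 0.01387·(1840/0.545)·1.565²/(2·9.81) = 5.841 m

h_f ≈ 5.84 m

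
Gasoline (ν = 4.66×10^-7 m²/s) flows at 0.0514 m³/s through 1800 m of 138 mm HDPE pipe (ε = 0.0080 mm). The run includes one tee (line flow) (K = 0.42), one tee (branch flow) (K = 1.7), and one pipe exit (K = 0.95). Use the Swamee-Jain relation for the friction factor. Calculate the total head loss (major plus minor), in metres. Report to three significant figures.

H_L ≈ 102 m

V = 4Q/(πD²) = 3.436 m/s; V²/2g = 0.6019 m
Re = 1.02×10^6, ε/D = 5.80×10^-5 → f = 0.01281 (Swamee-Jain)
Major: h_f = f(L/D)·V²/2g = 0.01281·13043·0.6019 = 100.5 m
Minor: ΣK = 3.07; h_m = ΣK·V²/2g = 1.848 m
Total H_L = 100.5 + 1.848 = 102.4 m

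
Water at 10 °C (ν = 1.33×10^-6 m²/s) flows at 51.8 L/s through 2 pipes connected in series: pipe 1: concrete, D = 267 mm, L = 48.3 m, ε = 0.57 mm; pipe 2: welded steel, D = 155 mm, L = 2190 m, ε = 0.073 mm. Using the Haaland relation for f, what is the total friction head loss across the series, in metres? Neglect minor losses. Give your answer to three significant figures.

Pipe 1: V = 0.9252 m/s, Re = 1.86×10^5, ε/D = 0.00213, f = 0.02469, h_1 = f(L/D)V²/2g = 0.1948 m
Pipe 2: V = 2.745 m/s, Re = 3.20×10^5, ε/D = 4.71×10^-4, f = 0.01783, h_2 = f(L/D)V²/2g = 96.74 m
Series → Q common, losses add: H = Σh = 96.94 m

H ≈ 96.9 m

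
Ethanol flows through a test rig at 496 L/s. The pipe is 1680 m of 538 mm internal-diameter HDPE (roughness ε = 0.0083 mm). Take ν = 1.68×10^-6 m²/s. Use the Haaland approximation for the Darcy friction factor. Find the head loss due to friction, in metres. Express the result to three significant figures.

V = 4Q/(πD²) = 4·0.496/(π·0.538²) = 2.182 m/s
Re = VD/ν = 2.182·0.538/1.68×10^-6 = 6.99×10^5 → turbulent
ε/D = 0.0083/538 = 1.54×10^-5
Haaland: f = 0.01254
h_f = f(L/D)V²/(2g) = 0.01254·(1680/0.538)·2.182²/(2·9.81) = 9.502 m

h_f ≈ 9.50 m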